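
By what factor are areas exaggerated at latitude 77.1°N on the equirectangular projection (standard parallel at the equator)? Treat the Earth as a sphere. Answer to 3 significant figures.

For the equirectangular projection with φ₀ = 0 (plate carrée), h = 1 along meridians and k = sec φ along parallels.
Areal scale = h·k = 1 × sec φ; at 77.1°, h = 1.000, k = 4.479, so h·k = 4.479.

4.48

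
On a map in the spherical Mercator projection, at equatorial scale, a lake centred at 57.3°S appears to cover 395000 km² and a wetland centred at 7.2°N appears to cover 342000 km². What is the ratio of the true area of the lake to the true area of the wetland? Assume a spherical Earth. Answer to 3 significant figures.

Mercator's areal exaggeration is sec²φ; hence true area = (apparent area) · cos²φ.
True area of lake: 395000 × cos²(57.3°) = 395000 × 0.2919 = 115300 km².
True area of wetland: 342000 × cos²(7.2°) = 342000 × 0.9843 = 336600 km².
Ratio = 115300 / 336600 ≈ 0.342.

0.342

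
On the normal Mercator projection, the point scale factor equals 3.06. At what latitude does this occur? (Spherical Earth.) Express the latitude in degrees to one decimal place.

70.9°

Mercator scale is k = sec φ = 1/cos φ.
1/cos φ = 3.06  ⇒  cos φ = 0.3268  ⇒  φ = arccos(0.3268) ≈ 70.9°.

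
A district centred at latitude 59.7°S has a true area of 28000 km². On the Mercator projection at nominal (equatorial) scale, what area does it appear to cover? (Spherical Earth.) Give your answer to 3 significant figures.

110000 km²

The Mercator projection is conformal; its linear scale factor is the same in every direction and equals sec φ = 1/cos φ.
Areal scale = k² = sec²φ = 1/cos²(59.7°) = 1/0.5045² = 3.929.
Apparent area = 28000 × 3.929 ≈ 110000 km².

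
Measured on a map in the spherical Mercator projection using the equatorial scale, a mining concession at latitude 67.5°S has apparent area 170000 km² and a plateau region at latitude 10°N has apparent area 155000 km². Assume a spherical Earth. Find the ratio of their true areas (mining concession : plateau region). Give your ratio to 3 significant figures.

On Mercator the areal scale is sec²φ, so true area = apparent × cos²φ.
True area of mining concession: 170000 × cos²(67.5°) = 170000 × 0.1464 = 24900 km².
True area of plateau region: 155000 × cos²(10°) = 155000 × 0.9698 = 150300 km².
Ratio = 24900 / 150300 ≈ 0.166.

0.166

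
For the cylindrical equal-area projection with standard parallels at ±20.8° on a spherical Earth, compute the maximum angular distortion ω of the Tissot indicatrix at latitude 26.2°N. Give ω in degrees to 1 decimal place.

Cylindrical equal-area (φ₀ = 20.8°): h = cos φ / cos 20.8° along meridians, k = cos 20.8° / cos φ along parallels; h·k = 1.
At 26.2°: h = 0.9598, k = 1.042; principal scales a = 1.042, b = 0.9598.
sin(ω/2) = (a − b)/(a + b) = 0.08206/2.002 = 0.04099, so ω = 2 arcsin(0.04099) ≈ 4.7°.

4.7°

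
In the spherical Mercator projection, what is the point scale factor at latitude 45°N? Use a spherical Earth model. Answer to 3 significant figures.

Mercator is conformal, so the point scale is isotropic: h = k = sec φ = 1/cos φ.
k = 1/cos 45° = 1/0.7071 = 1.414.

1.41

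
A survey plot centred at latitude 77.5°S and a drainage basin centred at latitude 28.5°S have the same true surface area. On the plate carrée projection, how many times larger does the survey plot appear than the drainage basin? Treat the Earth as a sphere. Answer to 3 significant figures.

In the plate carrée (x = Rλ, y = Rφ), meridians are true-scale (h = 1) and parallels are stretched by k = sec φ.
Areal scale at 77.5°: h·k = 1.000 × 4.620 = 4.620.
Areal scale at 28.5°: h·k = 1.000 × 1.138 = 1.138.
Ratio = 4.620/1.138 ≈ 4.06.

4.06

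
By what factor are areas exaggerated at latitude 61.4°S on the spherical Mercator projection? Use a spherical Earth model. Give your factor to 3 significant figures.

Mercator is conformal, so the point scale is isotropic: h = k = sec φ = 1/cos φ.
Areal scale = k² = sec²φ = 1/cos²(61.4°) = 1/0.4787² = 4.364.

4.36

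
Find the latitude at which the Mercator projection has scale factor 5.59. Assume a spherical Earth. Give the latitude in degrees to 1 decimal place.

Mercator scale is k = sec φ = 1/cos φ.
1/cos φ = 5.59  ⇒  cos φ = 0.1789  ⇒  φ = arccos(0.1789) ≈ 79.7°.

79.7°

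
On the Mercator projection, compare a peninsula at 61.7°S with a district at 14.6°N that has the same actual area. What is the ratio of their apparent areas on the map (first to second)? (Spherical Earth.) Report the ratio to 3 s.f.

On Mercator, area is exaggerated by sec²φ = 1/cos²φ.
At 61.7°: sec²(61.7°) = 1/0.4741² = 4.449.
At 14.6°: sec²(14.6°) = 1/0.9677² = 1.068.
Ratio = 4.449/1.068 = cos²(14.6°)/cos²(61.7°) ≈ 4.17.

4.17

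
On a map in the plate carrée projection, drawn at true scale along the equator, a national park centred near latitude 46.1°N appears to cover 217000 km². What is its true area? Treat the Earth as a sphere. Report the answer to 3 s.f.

For the equirectangular projection with φ₀ = 0 (plate carrée), h = 1 along meridians and k = sec φ along parallels.
Areal scale = h·k = 1 × sec φ; at 46.1°, h = 1.000, k = 1.442, so h·k = 1.442.
True area = apparent / (areal scale) = 217000 / 1.442 ≈ 150000 km².

150000 km²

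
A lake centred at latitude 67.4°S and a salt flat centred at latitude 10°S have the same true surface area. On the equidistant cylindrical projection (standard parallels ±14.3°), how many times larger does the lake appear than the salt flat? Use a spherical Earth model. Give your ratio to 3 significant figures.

2.56

With standard parallel φ₀ = 14.3°, the equirectangular projection gives x = Rλ cos φ₀, y = Rφ, so h = 1 and k = cos 14.3° / cos φ.
Areal scale at 67.4°: h·k = 1.000 × 2.522 = 2.522.
Areal scale at 10°: h·k = 1.000 × 0.9840 = 0.9840.
Ratio = 2.522/0.9840 ≈ 2.56.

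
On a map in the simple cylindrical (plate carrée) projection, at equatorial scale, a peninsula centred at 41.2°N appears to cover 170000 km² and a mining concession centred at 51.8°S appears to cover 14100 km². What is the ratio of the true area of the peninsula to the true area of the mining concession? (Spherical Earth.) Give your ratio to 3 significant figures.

14.7

Plate carrée has h = 1 and k = sec φ, giving areal scale sec φ; true area = (apparent area) · cos φ.
True area of peninsula: 170000 × cos(41.2°) = 170000 × 0.7524 = 127900 km².
True area of mining concession: 14100 × cos(51.8°) = 14100 × 0.6184 = 8720 km².
Ratio = 127900 / 8720 ≈ 14.7.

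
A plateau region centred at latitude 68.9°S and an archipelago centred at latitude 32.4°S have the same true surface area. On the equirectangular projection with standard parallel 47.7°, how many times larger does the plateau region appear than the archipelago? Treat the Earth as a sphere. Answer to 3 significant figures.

2.35

The equidistant cylindrical projection with φ₀ = 47.7° has h = 1 (meridians true) and k = cos φ₀ / cos φ along parallels.
Areal scale at 68.9°: h·k = 1.000 × 1.869 = 1.869.
Areal scale at 32.4°: h·k = 1.000 × 0.7971 = 0.7971.
Ratio = 1.869/0.7971 ≈ 2.35.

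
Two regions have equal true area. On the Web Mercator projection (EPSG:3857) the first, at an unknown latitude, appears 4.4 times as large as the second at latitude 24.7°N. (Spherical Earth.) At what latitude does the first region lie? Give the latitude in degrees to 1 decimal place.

On Mercator, (apparent₁)/(apparent₂) = sec²φ₁ / sec²φ₂ when true areas are equal.
cos²φ₂ / cos²φ₁ = 4.4  ⇒  cos φ₁ = cos 24.7° / √4.4 = 0.9085/2.098 = 0.4331.
φ₁ = arccos(0.4331) ≈ 64.3°.

64.3°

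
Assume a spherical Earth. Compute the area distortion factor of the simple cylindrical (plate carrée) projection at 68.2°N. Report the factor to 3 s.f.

2.69

In the plate carrée (x = Rλ, y = Rφ), meridians are true-scale (h = 1) and parallels are stretched by k = sec φ.
Areal scale = h·k = 1 × sec φ; at 68.2°, h = 1.000, k = 2.693, so h·k = 2.693.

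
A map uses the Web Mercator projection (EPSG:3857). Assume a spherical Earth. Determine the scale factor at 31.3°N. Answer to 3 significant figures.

1.17

Mercator is conformal, so the point scale is isotropic: h = k = sec φ = 1/cos φ.
k = 1/cos 31.3° = 1/0.8545 = 1.170.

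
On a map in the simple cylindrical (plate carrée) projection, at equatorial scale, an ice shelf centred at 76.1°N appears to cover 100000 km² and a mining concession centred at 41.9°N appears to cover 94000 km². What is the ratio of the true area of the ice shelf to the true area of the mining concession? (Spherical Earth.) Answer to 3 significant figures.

On the plate carrée, areal scale = h·k = 1 × sec φ, so true area = apparent × cos φ.
True area of ice shelf: 100000 × cos(76.1°) = 100000 × 0.2402 = 24020 km².
True area of mining concession: 94000 × cos(41.9°) = 94000 × 0.7443 = 69970 km².
Ratio = 24020 / 69970 ≈ 0.343.

0.343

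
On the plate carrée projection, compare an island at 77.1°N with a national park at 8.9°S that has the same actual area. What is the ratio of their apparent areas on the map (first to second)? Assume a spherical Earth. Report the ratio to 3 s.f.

For the equirectangular projection with φ₀ = 0 (plate carrée), h = 1 along meridians and k = sec φ along parallels.
Areal scale at 77.1°: h·k = 1.000 × 4.479 = 4.479.
Areal scale at 8.9°: h·k = 1.000 × 1.012 = 1.012.
Ratio = 4.479/1.012 ≈ 4.43.

4.43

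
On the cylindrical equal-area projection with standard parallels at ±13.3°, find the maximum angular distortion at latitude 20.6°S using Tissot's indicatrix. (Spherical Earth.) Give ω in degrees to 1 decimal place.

A cylindrical equal-area projection with standard parallel φ₀ has meridian scale h = cos φ / cos φ₀ and parallel scale k = cos φ₀ / cos φ (so areas are preserved, h·k = 1).
At 20.6°: h = 0.9619, k = 1.040; principal scales a = 1.040, b = 0.9619.
sin(ω/2) = (a − b)/(a + b) = 0.07780/2.002 = 0.03887, so ω = 2 arcsin(0.03887) ≈ 4.5°.

4.5°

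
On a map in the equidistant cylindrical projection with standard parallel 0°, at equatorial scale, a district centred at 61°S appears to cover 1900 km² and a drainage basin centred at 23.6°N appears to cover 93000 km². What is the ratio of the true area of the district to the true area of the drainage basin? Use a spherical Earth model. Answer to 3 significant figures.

0.0108

On the plate carrée, areal scale = h·k = 1 × sec φ, so true area = apparent × cos φ.
True area of district: 1900 × cos(61°) = 1900 × 0.4848 = 921.1 km².
True area of drainage basin: 93000 × cos(23.6°) = 93000 × 0.9164 = 85220 km².
Ratio = 921.1 / 85220 ≈ 0.0108.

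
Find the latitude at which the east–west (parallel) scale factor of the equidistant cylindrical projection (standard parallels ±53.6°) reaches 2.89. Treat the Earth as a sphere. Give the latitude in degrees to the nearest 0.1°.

With standard parallel φ₀ = 53.6°, the equirectangular projection gives x = Rλ cos φ₀, y = Rφ, so h = 1 and k = cos 53.6° / cos φ.
k = cos φ₀ / cos φ = 2.89  ⇒  cos φ = cos 53.6° / 2.89 = 0.2053.
φ = arccos(0.2053) ≈ 78.2°.

78.2°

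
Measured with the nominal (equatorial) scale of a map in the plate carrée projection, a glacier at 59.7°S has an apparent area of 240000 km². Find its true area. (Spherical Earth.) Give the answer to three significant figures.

For the equirectangular projection with φ₀ = 0 (plate carrée), h = 1 along meridians and k = sec φ along parallels.
Areal scale = h·k = 1 × sec φ; at 59.7°, h = 1.000, k = 1.982, so h·k = 1.982.
True area = apparent / (areal scale) = 240000 / 1.982 ≈ 121000 km².

121000 km²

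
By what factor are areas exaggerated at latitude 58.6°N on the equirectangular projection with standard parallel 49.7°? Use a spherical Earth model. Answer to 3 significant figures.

1.24

In the equirectangular projection with standard parallel φ₀ = 49.7° (x = Rλ cos φ₀, y = Rφ), meridians are true-scale (h = 1) and the parallel scale is k = cos φ₀ / cos φ.
Areal scale = h·k = 1 × cos φ₀ / cos φ; at 58.6°, h = 1.000, k = 1.241, so h·k = 1.241.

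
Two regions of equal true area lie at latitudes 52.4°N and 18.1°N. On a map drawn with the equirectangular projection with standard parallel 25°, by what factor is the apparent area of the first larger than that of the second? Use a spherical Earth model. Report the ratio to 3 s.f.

1.56

With standard parallel φ₀ = 25°, the equirectangular projection gives x = Rλ cos φ₀, y = Rφ, so h = 1 and k = cos 25° / cos φ.
Areal scale at 52.4°: h·k = 1.000 × 1.485 = 1.485.
Areal scale at 18.1°: h·k = 1.000 × 0.9535 = 0.9535.
Ratio = 1.485/0.9535 ≈ 1.56.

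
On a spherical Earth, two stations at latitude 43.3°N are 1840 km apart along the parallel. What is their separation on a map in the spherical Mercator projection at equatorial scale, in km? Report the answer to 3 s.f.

The Mercator projection is conformal; its linear scale factor is the same in every direction and equals sec φ = 1/cos φ.
Along the parallel, k = sec 43.3° = 1/0.7278 = 1.374.
Map distance = 1840 × 1.374 ≈ 2530 km.

2530 km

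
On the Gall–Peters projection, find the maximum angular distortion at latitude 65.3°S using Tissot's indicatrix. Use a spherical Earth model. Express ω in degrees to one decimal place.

The Gall–Peters projection is cylindrical equal-area with φ₀ = 45°. A cylindrical equal-area projection with standard parallel φ₀ has meridian scale h = cos φ / cos φ₀ and parallel scale k = cos φ₀ / cos φ (so areas are preserved, h·k = 1).
At 65.3°: h = 0.5910, k = 1.692; principal scales a = 1.692, b = 0.5910.
sin(ω/2) = (a − b)/(a + b) = 1.101/2.283 = 0.4823, so ω = 2 arcsin(0.4823) ≈ 57.7°.

57.7°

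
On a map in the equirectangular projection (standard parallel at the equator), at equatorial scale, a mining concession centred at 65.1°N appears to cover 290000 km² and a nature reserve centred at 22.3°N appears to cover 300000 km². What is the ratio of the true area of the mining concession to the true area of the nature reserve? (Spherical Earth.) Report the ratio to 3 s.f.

0.440

On the plate carrée, areal scale = h·k = 1 × sec φ, so true area = apparent × cos φ.
True area of mining concession: 290000 × cos(65.1°) = 290000 × 0.4210 = 122100 km².
True area of nature reserve: 300000 × cos(22.3°) = 300000 × 0.9252 = 277600 km².
Ratio = 122100 / 277600 ≈ 0.440.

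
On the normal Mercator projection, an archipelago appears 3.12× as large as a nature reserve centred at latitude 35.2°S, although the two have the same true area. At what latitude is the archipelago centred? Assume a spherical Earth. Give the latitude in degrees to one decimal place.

For equal true areas on Mercator, apparent areas scale as sec²φ, so the ratio is cos²φ₂ / cos²φ₁.
cos²φ₂ / cos²φ₁ = 3.12  ⇒  cos φ₁ = cos 35.2° / √3.12 = 0.8171/1.766 = 0.4626.
φ₁ = arccos(0.4626) ≈ 62.4°.

62.4°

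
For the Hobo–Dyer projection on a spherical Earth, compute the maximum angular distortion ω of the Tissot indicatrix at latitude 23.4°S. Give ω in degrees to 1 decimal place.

Hobo–Dyer is a cylindrical equal-area projection with standard parallels at ±37.5°. For cylindrical equal-area with standard parallel φ₀, h = cos φ / cos φ₀ and k = cos φ₀ / cos φ, so h·k = 1.
At 23.4°: h = 1.157, k = 0.8645; principal scales a = 1.157, b = 0.8645.
sin(ω/2) = (a − b)/(a + b) = 0.2924/2.021 = 0.1446, so ω = 2 arcsin(0.1446) ≈ 16.6°.

16.6°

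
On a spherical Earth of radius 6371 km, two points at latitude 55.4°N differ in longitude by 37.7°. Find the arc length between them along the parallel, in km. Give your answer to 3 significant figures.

Arc length along a parallel = R cos φ · Δλ (with Δλ in radians).
= 6371 × cos 55.4° × (37.7° × π/180) = 6371 × 0.5678 × 0.6580 ≈ 2380 km.

2380 km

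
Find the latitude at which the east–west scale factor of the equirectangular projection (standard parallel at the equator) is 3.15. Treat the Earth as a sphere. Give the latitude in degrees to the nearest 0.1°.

71.5°

Plate carrée: h = 1, k = sec φ along parallels.
sec φ = 3.15  ⇒  cos φ = 0.3175  ⇒  φ ≈ 71.5°.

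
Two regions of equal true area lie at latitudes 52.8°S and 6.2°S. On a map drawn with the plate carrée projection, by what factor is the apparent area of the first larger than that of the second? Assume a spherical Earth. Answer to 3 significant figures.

1.64

Plate carrée maps x = Rλ, y = Rφ. The meridian scale is h = 1 and the parallel scale is k = 1/cos φ = sec φ.
Areal scale at 52.8°: h·k = 1.000 × 1.654 = 1.654.
Areal scale at 6.2°: h·k = 1.000 × 1.006 = 1.006.
Ratio = 1.654/1.006 ≈ 1.64.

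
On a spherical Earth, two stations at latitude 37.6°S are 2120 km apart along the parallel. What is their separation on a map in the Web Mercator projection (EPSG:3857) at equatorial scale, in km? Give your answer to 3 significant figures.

2680 km

Mercator is conformal, so the point scale is isotropic: h = k = sec φ = 1/cos φ.
Along the parallel, k = sec 37.6° = 1/0.7923 = 1.262.
Map distance = 2120 × 1.262 ≈ 2680 km.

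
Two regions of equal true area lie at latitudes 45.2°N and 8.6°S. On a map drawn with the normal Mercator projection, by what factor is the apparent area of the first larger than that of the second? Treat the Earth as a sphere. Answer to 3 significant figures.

On Mercator, area is exaggerated by sec²φ = 1/cos²φ.
At 45.2°: sec²(45.2°) = 1/0.7046² = 2.014.
At 8.6°: sec²(8.6°) = 1/0.9888² = 1.023.
Ratio = 2.014/1.023 = cos²(8.6°)/cos²(45.2°) ≈ 1.97.

1.97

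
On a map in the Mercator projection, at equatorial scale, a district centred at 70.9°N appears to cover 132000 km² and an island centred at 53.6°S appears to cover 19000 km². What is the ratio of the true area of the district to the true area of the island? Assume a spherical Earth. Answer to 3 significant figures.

Mercator's areal exaggeration is sec²φ; hence true area = (apparent area) · cos²φ.
True area of district: 132000 × cos²(70.9°) = 132000 × 0.1071 = 14130 km².
True area of island: 19000 × cos²(53.6°) = 19000 × 0.3521 = 6691 km².
Ratio = 14130 / 6691 ≈ 2.11.

2.11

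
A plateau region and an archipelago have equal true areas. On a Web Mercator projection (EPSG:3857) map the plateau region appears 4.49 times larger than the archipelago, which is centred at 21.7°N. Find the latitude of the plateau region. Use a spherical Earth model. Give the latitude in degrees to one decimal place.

64.0°

Mercator areal scale is sec²φ, so apparent-area ratio = sec²φ₁ / sec²φ₂ = cos²φ₂ / cos²φ₁.
cos²φ₂ / cos²φ₁ = 4.49  ⇒  cos φ₁ = cos 21.7° / √4.49 = 0.9291/2.119 = 0.4385.
φ₁ = arccos(0.4385) ≈ 64.0°.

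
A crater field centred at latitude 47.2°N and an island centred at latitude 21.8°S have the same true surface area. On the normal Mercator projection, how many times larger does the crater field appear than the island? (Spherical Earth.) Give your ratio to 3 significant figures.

Mercator areal scale is sec²φ.
At 47.2°: sec²(47.2°) = 1/0.6794² = 2.166.
At 21.8°: sec²(21.8°) = 1/0.9285² = 1.160.
Ratio = 2.166/1.160 = cos²(21.8°)/cos²(47.2°) ≈ 1.87.

1.87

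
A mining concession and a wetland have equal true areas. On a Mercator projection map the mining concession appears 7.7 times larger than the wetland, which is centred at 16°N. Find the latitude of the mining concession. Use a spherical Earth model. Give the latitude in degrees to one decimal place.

69.7°

On Mercator, (apparent₁)/(apparent₂) = sec²φ₁ / sec²φ₂ when true areas are equal.
cos²φ₂ / cos²φ₁ = 7.7  ⇒  cos φ₁ = cos 16° / √7.7 = 0.9613/2.775 = 0.3464.
φ₁ = arccos(0.3464) ≈ 69.7°.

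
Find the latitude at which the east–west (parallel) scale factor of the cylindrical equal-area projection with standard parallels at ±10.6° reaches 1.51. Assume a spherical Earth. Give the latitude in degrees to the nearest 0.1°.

49.4°

A cylindrical equal-area projection with standard parallel φ₀ has meridian scale h = cos φ / cos φ₀ and parallel scale k = cos φ₀ / cos φ (so areas are preserved, h·k = 1).
k = cos φ₀ / cos φ = 1.51  ⇒  cos φ = cos 10.6° / 1.51 = 0.6510.
φ = arccos(0.6510) ≈ 49.4°.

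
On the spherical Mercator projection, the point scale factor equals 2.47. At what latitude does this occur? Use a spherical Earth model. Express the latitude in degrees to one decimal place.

66.1°

Mercator scale is k = sec φ = 1/cos φ.
1/cos φ = 2.47  ⇒  cos φ = 0.4049  ⇒  φ = arccos(0.4049) ≈ 66.1°.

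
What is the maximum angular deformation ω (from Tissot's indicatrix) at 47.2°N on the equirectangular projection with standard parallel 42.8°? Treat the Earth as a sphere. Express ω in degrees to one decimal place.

4.4°

With standard parallel φ₀ = 42.8°, the equirectangular projection gives x = Rλ cos φ₀, y = Rφ, so h = 1 and k = cos 42.8° / cos φ.
At 47.2°: h = 1.000, k = 1.080; principal scales a = 1.080, b = 1.000.
sin(ω/2) = (a − b)/(a + b) = 0.07990/2.080 = 0.03842, so ω = 2 arcsin(0.03842) ≈ 4.4°.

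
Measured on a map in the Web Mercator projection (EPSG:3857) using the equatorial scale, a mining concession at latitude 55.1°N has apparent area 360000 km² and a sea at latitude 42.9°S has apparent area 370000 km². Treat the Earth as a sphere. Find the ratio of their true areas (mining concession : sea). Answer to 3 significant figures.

0.594

Since Mercator area scale is 1/cos²φ, the true area equals the apparent area multiplied by cos²φ.
True area of mining concession: 360000 × cos²(55.1°) = 360000 × 0.3274 = 117800 km².
True area of sea: 370000 × cos²(42.9°) = 370000 × 0.5366 = 198500 km².
Ratio = 117800 / 198500 ≈ 0.594.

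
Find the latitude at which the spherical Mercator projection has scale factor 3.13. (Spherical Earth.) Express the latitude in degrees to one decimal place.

Mercator scale is k = sec φ = 1/cos φ.
1/cos φ = 3.13  ⇒  cos φ = 0.3195  ⇒  φ = arccos(0.3195) ≈ 71.4°.

71.4°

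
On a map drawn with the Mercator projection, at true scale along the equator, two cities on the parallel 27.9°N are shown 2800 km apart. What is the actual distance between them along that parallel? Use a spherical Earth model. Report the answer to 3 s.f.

2470 km

The Mercator projection is conformal; its linear scale factor is the same in every direction and equals sec φ = 1/cos φ.
Along the parallel at 27.9°, map distances are exaggerated by k = sec 27.9° = 1.132.
True distance = 2800 / 1.132 = 2800 × cos 27.9° ≈ 2470 km.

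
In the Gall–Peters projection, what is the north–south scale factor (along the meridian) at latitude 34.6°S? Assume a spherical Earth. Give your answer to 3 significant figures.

Gall–Peters is a cylindrical equal-area projection with standard parallels at ±45°. A cylindrical equal-area projection with standard parallel φ₀ has meridian scale h = cos φ / cos φ₀ and parallel scale k = cos φ₀ / cos φ (so areas are preserved, h·k = 1).
h = cos 34.6° / cos 45° = 0.8231/0.7071 = 1.164.

1.16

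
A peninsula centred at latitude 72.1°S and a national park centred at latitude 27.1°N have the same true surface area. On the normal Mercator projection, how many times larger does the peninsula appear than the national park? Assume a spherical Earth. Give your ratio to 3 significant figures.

8.39

Mercator is conformal with k = sec φ, so areal scale = k² = sec²φ.
At 72.1°: sec²(72.1°) = 1/0.3074² = 10.59.
At 27.1°: sec²(27.1°) = 1/0.8902² = 1.262.
Ratio = 10.59/1.262 = cos²(27.1°)/cos²(72.1°) ≈ 8.39.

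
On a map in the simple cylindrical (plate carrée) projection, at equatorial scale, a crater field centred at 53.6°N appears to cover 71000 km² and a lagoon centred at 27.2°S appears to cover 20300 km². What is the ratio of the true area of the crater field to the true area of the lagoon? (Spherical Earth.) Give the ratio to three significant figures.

Plate carrée has h = 1 and k = sec φ, giving areal scale sec φ; true area = (apparent area) · cos φ.
True area of crater field: 71000 × cos(53.6°) = 71000 × 0.5934 = 42130 km².
True area of lagoon: 20300 × cos(27.2°) = 20300 × 0.8894 = 18060 km².
Ratio = 42130 / 18060 ≈ 2.33.

2.33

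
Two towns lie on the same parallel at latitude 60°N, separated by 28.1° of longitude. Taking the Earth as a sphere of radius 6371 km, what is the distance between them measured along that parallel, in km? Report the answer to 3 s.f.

1560 km

Arc length along a parallel = R cos φ · Δλ (with Δλ in radians).
= 6371 × cos 60° × (28.1° × π/180) = 6371 × 0.5000 × 0.4904 ≈ 1560 km.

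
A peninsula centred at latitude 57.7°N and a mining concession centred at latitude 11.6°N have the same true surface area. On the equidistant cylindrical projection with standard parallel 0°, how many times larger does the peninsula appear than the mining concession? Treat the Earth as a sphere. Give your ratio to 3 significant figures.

1.83

Plate carrée maps x = Rλ, y = Rφ. The meridian scale is h = 1 and the parallel scale is k = 1/cos φ = sec φ.
Areal scale at 57.7°: h·k = 1.000 × 1.871 = 1.871.
Areal scale at 11.6°: h·k = 1.000 × 1.021 = 1.021.
Ratio = 1.871/1.021 ≈ 1.83.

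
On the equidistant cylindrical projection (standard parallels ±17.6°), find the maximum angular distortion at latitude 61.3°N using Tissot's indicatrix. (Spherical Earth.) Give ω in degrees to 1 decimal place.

38.5°

With standard parallel φ₀ = 17.6°, the equirectangular projection gives x = Rλ cos φ₀, y = Rφ, so h = 1 and k = cos 17.6° / cos φ.
At 61.3°: h = 1.000, k = 1.985; principal scales a = 1.985, b = 1.000.
sin(ω/2) = (a − b)/(a + b) = 0.9849/2.985 = 0.3300, so ω = 2 arcsin(0.3300) ≈ 38.5°.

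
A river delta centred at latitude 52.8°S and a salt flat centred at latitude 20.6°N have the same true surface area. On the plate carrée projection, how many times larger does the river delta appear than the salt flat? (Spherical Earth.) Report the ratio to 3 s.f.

1.55

Plate carrée maps x = Rλ, y = Rφ. The meridian scale is h = 1 and the parallel scale is k = 1/cos φ = sec φ.
Areal scale at 52.8°: h·k = 1.000 × 1.654 = 1.654.
Areal scale at 20.6°: h·k = 1.000 × 1.068 = 1.068.
Ratio = 1.654/1.068 ≈ 1.55.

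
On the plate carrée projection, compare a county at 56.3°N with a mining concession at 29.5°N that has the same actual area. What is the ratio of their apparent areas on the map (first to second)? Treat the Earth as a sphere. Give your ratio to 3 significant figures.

1.57

In the plate carrée (x = Rλ, y = Rφ), meridians are true-scale (h = 1) and parallels are stretched by k = sec φ.
Areal scale at 56.3°: h·k = 1.000 × 1.802 = 1.802.
Areal scale at 29.5°: h·k = 1.000 × 1.149 = 1.149.
Ratio = 1.802/1.149 ≈ 1.57.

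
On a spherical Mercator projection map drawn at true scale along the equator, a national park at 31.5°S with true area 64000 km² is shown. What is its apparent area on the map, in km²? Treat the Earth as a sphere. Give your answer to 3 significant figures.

88000 km²

For Mercator, h = k = sec φ (a conformal cylindrical projection has a single point scale, 1/cos φ).
Areal scale = k² = sec²φ = 1/cos²(31.5°) = 1/0.8526² = 1.376.
Apparent area = 64000 × 1.376 ≈ 88000 km².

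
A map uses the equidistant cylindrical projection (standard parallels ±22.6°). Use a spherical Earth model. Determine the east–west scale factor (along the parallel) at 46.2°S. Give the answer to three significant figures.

With standard parallel φ₀ = 22.6°, the equirectangular projection gives x = Rλ cos φ₀, y = Rφ, so h = 1 and k = cos 22.6° / cos φ.
k = cos 22.6° / cos 46.2° = 0.9232/0.6921 = 1.334.

1.33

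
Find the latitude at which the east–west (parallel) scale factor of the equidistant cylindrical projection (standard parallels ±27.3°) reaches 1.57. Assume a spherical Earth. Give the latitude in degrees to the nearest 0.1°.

In the equirectangular projection with standard parallel φ₀ = 27.3° (x = Rλ cos φ₀, y = Rφ), meridians are true-scale (h = 1) and the parallel scale is k = cos φ₀ / cos φ.
k = cos φ₀ / cos φ = 1.57  ⇒  cos φ = cos 27.3° / 1.57 = 0.5660.
φ = arccos(0.5660) ≈ 55.5°.

55.5°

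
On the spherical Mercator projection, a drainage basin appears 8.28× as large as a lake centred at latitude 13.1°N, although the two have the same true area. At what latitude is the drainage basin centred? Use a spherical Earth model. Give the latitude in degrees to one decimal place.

70.2°

Mercator areal scale is sec²φ, so apparent-area ratio = sec²φ₁ / sec²φ₂ = cos²φ₂ / cos²φ₁.
cos²φ₂ / cos²φ₁ = 8.28  ⇒  cos φ₁ = cos 13.1° / √8.28 = 0.9740/2.877 = 0.3385.
φ₁ = arccos(0.3385) ≈ 70.2°.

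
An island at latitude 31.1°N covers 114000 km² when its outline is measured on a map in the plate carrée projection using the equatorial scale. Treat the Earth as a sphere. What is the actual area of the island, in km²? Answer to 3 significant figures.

Plate carrée maps x = Rλ, y = Rφ. The meridian scale is h = 1 and the parallel scale is k = 1/cos φ = sec φ.
Areal scale = h·k = 1 × sec φ; at 31.1°, h = 1.000, k = 1.168, so h·k = 1.168.
True area = apparent / (areal scale) = 114000 / 1.168 ≈ 97600 km².

97600 km²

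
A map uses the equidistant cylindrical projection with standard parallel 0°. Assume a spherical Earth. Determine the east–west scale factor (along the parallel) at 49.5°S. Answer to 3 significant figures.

1.54

For the equirectangular projection with φ₀ = 0 (plate carrée), h = 1 along meridians and k = sec φ along parallels.
k = 1/cos 49.5° = 1/0.6494 = 1.540.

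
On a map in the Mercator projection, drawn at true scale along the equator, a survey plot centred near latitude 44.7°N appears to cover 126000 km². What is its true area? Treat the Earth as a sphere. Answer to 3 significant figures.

The Mercator projection is conformal; its linear scale factor is the same in every direction and equals sec φ = 1/cos φ.
Areal scale = k² = sec²φ = 1/cos²(44.7°) = 1/0.7108² = 1.979.
True area = apparent / (areal scale) = 126000 / 1.979 ≈ 63700 km².

63700 km²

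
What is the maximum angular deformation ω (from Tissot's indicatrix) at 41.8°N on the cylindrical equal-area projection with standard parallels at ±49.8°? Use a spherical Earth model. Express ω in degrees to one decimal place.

Cylindrical equal-area (φ₀ = 49.8°): h = cos φ / cos 49.8° along meridians, k = cos 49.8° / cos φ along parallels; h·k = 1.
At 41.8°: h = 1.155, k = 0.8658; principal scales a = 1.155, b = 0.8658.
sin(ω/2) = (a − b)/(a + b) = 0.2891/2.021 = 0.1431, so ω = 2 arcsin(0.1431) ≈ 16.5°.

16.5°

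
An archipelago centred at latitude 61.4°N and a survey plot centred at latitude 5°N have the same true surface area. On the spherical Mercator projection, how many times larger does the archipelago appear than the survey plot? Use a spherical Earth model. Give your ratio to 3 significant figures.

4.33

On Mercator, area is exaggerated by sec²φ = 1/cos²φ.
At 61.4°: sec²(61.4°) = 1/0.4787² = 4.364.
At 5°: sec²(5°) = 1/0.9962² = 1.008.
Ratio = 4.364/1.008 = cos²(5°)/cos²(61.4°) ≈ 4.33.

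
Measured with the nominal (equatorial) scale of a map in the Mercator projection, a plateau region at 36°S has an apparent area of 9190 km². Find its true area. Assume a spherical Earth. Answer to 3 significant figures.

6010 km²

For Mercator, h = k = sec φ (a conformal cylindrical projection has a single point scale, 1/cos φ).
Areal scale = k² = sec²φ = 1/cos²(36°) = 1/0.8090² = 1.528.
True area = apparent / (areal scale) = 9190 / 1.528 ≈ 6010 km².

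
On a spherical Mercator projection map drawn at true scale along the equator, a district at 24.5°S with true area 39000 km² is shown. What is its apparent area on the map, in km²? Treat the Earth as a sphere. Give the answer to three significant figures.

The Mercator projection is conformal; its linear scale factor is the same in every direction and equals sec φ = 1/cos φ.
Areal scale = k² = sec²φ = 1/cos²(24.5°) = 1/0.9100² = 1.208.
Apparent area = 39000 × 1.208 ≈ 47100 km².

47100 km²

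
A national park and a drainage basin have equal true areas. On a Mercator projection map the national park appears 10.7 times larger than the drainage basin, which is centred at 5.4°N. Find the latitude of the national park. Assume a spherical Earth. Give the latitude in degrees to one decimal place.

72.3°

On Mercator, (apparent₁)/(apparent₂) = sec²φ₁ / sec²φ₂ when true areas are equal.
cos²φ₂ / cos²φ₁ = 10.7  ⇒  cos φ₁ = cos 5.4° / √10.7 = 0.9956/3.271 = 0.3044.
φ₁ = arccos(0.3044) ≈ 72.3°.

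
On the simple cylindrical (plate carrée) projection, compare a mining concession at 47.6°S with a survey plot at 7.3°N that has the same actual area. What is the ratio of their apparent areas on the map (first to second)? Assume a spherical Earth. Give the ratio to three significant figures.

Plate carrée maps x = Rλ, y = Rφ. The meridian scale is h = 1 and the parallel scale is k = 1/cos φ = sec φ.
Areal scale at 47.6°: h·k = 1.000 × 1.483 = 1.483.
Areal scale at 7.3°: h·k = 1.000 × 1.008 = 1.008.
Ratio = 1.483/1.008 ≈ 1.47.

1.47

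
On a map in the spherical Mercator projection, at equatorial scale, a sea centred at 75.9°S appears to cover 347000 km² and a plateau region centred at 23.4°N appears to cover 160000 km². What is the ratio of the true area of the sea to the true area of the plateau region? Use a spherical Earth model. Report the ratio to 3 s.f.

0.153

On Mercator the areal scale is sec²φ, so true area = apparent × cos²φ.
True area of sea: 347000 × cos²(75.9°) = 347000 × 0.05935 = 20590 km².
True area of plateau region: 160000 × cos²(23.4°) = 160000 × 0.8423 = 134800 km².
Ratio = 20590 / 134800 ≈ 0.153.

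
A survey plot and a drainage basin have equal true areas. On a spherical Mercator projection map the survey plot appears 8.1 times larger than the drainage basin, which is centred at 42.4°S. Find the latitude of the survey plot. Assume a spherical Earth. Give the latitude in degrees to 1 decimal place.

75.0°

For equal true areas on Mercator, apparent areas scale as sec²φ, so the ratio is cos²φ₂ / cos²φ₁.
cos²φ₂ / cos²φ₁ = 8.1  ⇒  cos φ₁ = cos 42.4° / √8.1 = 0.7385/2.846 = 0.2595.
φ₁ = arccos(0.2595) ≈ 75.0°.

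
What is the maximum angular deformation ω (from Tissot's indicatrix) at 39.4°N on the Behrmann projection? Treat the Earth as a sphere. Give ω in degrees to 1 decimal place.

Behrmann is a cylindrical equal-area projection with standard parallels at ±30°. A cylindrical equal-area projection with standard parallel φ₀ has meridian scale h = cos φ / cos φ₀ and parallel scale k = cos φ₀ / cos φ (so areas are preserved, h·k = 1).
At 39.4°: h = 0.8923, k = 1.121; principal scales a = 1.121, b = 0.8923.
sin(ω/2) = (a − b)/(a + b) = 0.2285/2.013 = 0.1135, so ω = 2 arcsin(0.1135) ≈ 13.0°.

13.0°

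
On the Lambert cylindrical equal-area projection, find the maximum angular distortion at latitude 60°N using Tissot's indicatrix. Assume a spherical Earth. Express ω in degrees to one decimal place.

73.7°

The Lambert cylindrical equal-area projection is the cylindrical equal-area projection with its standard parallel at the equator (φ₀ = 0). For cylindrical equal-area with standard parallel φ₀, h = cos φ / cos φ₀ and k = cos φ₀ / cos φ, so h·k = 1.
At 60°: h = 0.5000, k = 2.000; principal scales a = 2.000, b = 0.5000.
sin(ω/2) = (a − b)/(a + b) = 1.500/2.500 = 0.6000, so ω = 2 arcsin(0.6000) ≈ 73.7°.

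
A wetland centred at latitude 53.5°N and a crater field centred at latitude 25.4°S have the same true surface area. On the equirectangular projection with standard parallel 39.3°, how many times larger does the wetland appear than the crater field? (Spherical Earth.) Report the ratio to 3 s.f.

1.52

In the equirectangular projection with standard parallel φ₀ = 39.3° (x = Rλ cos φ₀, y = Rφ), meridians are true-scale (h = 1) and the parallel scale is k = cos φ₀ / cos φ.
Areal scale at 53.5°: h·k = 1.000 × 1.301 = 1.301.
Areal scale at 25.4°: h·k = 1.000 × 0.8566 = 0.8566.
Ratio = 1.301/0.8566 ≈ 1.52.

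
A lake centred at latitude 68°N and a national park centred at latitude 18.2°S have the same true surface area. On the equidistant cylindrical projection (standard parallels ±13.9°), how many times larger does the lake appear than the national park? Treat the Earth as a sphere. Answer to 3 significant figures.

The equidistant cylindrical projection with φ₀ = 13.9° has h = 1 (meridians true) and k = cos φ₀ / cos φ along parallels.
Areal scale at 68°: h·k = 1.000 × 2.591 = 2.591.
Areal scale at 18.2°: h·k = 1.000 × 1.022 = 1.022.
Ratio = 2.591/1.022 ≈ 2.54.

2.54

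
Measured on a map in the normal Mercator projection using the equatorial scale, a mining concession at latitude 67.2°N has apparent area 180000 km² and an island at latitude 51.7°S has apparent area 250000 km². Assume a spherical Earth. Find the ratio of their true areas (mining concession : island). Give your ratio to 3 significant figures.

0.281

On Mercator the areal scale is sec²φ, so true area = apparent × cos²φ.
True area of mining concession: 180000 × cos²(67.2°) = 180000 × 0.1502 = 27030 km².
True area of island: 250000 × cos²(51.7°) = 250000 × 0.3841 = 96030 km².
Ratio = 27030 / 96030 ≈ 0.281.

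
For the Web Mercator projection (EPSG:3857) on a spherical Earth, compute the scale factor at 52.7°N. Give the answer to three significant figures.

1.65

The Mercator projection is conformal; its linear scale factor is the same in every direction and equals sec φ = 1/cos φ.
k = 1/cos 52.7° = 1/0.6060 = 1.650.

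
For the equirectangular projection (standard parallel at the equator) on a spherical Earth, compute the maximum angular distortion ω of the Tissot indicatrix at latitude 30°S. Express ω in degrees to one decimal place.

8.2°

Plate carrée maps x = Rλ, y = Rφ. The meridian scale is h = 1 and the parallel scale is k = 1/cos φ = sec φ.
At 30°: h = 1.000, k = 1.155; principal scales a = 1.155, b = 1.000.
sin(ω/2) = (a − b)/(a + b) = 0.1547/2.155 = 0.07180, so ω = 2 arcsin(0.07180) ≈ 8.2°.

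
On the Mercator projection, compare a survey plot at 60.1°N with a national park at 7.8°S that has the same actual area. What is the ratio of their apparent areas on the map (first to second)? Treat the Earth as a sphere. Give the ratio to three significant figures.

3.95

On Mercator, area is exaggerated by sec²φ = 1/cos²φ.
At 60.1°: sec²(60.1°) = 1/0.4985² = 4.024.
At 7.8°: sec²(7.8°) = 1/0.9907² = 1.019.
Ratio = 4.024/1.019 = cos²(7.8°)/cos²(60.1°) ≈ 3.95.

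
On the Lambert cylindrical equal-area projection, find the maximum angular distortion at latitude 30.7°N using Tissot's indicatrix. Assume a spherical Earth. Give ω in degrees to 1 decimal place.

17.2°

The Lambert cylindrical equal-area projection is the cylindrical equal-area projection with its standard parallel at the equator (φ₀ = 0). For cylindrical equal-area with standard parallel φ₀, h = cos φ / cos φ₀ and k = cos φ₀ / cos φ, so h·k = 1.
At 30.7°: h = 0.8599, k = 1.163; principal scales a = 1.163, b = 0.8599.
sin(ω/2) = (a − b)/(a + b) = 0.3031/2.023 = 0.1499, so ω = 2 arcsin(0.1499) ≈ 17.2°.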